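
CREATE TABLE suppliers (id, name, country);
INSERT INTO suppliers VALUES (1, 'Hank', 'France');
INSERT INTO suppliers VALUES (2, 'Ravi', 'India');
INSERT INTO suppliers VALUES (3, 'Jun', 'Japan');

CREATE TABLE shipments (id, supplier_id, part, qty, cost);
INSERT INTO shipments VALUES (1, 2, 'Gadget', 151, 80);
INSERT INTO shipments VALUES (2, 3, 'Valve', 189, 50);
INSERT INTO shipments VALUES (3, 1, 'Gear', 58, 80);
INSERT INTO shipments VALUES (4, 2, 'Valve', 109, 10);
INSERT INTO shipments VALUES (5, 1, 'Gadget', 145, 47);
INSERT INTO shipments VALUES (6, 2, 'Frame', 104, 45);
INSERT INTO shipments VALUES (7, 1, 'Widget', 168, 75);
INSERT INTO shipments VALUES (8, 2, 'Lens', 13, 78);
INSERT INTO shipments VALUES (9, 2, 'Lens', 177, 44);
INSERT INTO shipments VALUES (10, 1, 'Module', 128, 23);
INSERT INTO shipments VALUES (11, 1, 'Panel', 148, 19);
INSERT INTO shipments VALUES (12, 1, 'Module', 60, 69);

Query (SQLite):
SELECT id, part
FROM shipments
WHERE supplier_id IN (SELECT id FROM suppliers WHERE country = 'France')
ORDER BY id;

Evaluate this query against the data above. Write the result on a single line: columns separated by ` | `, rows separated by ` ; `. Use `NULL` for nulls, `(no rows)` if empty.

Inner query: suppliers.id where country = 'France'.
Outer: keep shipments rows whose supplier_id is in that set.
Inner query → {1}

3 | Gear ; 5 | Gadget ; 7 | Widget ; 10 | Module ; 11 | Panel ; 12 | Module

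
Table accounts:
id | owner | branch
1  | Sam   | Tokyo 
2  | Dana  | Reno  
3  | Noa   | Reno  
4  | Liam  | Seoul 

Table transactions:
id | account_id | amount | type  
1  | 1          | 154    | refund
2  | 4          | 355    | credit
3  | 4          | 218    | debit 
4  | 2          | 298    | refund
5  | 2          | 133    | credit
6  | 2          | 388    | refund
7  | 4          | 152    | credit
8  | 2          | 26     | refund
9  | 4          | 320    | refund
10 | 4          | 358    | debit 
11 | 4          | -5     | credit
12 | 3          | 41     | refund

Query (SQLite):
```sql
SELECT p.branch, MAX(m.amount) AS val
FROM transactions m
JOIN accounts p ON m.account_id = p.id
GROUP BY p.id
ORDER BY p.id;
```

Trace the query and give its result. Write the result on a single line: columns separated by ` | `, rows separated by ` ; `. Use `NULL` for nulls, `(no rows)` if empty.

Tokyo | 154 ; Reno | 388 ; Reno | 41 ; Seoul | 358

Join each transactions row to its accounts via account_id.
Group joined rows by accounts.id; compute MAX(m.amount) per group.
  1: ids {1} → MAX(m.amount)=154
  2: ids {4, 5, 6, 8} → MAX(m.amount)=388
  3: ids {12} → MAX(m.amount)=41
  4: ids {2, 3, 7, 9, 10, 11} → MAX(m.amount)=358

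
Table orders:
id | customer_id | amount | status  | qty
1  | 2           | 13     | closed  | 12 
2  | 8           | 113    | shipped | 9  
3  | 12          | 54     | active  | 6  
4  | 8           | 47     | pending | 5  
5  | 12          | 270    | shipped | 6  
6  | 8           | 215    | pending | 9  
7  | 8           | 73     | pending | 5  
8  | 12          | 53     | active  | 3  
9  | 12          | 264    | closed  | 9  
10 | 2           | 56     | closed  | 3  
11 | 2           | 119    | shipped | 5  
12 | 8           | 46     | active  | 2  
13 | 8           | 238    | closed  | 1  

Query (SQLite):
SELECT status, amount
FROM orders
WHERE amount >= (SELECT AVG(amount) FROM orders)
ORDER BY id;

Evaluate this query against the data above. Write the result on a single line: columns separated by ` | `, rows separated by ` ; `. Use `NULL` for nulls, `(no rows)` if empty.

shipped | 270 ; pending | 215 ; closed | 264 ; closed | 238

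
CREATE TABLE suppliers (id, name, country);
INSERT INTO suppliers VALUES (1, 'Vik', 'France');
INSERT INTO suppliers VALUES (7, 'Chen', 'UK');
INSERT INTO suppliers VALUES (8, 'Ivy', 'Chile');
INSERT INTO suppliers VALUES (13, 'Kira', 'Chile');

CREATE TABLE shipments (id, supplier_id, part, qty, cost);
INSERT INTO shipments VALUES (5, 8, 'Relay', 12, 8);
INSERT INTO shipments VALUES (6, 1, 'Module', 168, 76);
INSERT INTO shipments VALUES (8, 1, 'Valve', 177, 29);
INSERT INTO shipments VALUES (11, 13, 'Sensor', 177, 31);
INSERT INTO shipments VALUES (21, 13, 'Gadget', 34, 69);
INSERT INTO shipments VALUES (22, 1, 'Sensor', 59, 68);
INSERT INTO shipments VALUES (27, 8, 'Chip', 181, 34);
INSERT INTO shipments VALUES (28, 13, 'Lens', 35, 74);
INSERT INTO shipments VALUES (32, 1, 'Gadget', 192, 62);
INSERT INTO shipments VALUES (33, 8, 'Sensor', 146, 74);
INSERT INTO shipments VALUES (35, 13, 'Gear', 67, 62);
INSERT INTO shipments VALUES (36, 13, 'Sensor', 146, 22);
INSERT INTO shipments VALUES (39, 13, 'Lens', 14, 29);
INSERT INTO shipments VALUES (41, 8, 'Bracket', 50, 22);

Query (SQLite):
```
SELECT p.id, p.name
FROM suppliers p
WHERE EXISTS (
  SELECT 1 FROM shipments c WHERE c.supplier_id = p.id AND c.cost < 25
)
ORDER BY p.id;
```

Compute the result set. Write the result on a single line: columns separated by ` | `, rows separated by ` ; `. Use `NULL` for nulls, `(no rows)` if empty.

8 | Ivy ; 13 | Kira

For each suppliers row, check whether any shipments with matching supplier_id has cost < 25.
Keep rows where that is true.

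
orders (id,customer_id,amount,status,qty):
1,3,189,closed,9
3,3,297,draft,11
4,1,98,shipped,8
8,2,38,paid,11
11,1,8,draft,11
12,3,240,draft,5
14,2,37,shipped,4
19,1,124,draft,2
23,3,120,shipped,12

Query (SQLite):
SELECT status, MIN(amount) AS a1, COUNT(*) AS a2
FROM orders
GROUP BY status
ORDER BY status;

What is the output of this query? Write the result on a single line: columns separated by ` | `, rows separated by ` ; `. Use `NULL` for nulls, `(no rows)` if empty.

closed | 189 | 1 ; draft | 8 | 4 ; paid | 38 | 1 ; shipped | 37 | 3

Group orders by status.
Per group compute: MIN(amount), COUNT(*).
  closed: ids {1} → MIN(amount)=189, COUNT(*)=1
  draft: ids {3, 11, 12, 19} → MIN(amount)=8, COUNT(*)=4
  paid: ids {8} → MIN(amount)=38, COUNT(*)=1
  shipped: ids {4, 14, 23} → MIN(amount)=37, COUNT(*)=3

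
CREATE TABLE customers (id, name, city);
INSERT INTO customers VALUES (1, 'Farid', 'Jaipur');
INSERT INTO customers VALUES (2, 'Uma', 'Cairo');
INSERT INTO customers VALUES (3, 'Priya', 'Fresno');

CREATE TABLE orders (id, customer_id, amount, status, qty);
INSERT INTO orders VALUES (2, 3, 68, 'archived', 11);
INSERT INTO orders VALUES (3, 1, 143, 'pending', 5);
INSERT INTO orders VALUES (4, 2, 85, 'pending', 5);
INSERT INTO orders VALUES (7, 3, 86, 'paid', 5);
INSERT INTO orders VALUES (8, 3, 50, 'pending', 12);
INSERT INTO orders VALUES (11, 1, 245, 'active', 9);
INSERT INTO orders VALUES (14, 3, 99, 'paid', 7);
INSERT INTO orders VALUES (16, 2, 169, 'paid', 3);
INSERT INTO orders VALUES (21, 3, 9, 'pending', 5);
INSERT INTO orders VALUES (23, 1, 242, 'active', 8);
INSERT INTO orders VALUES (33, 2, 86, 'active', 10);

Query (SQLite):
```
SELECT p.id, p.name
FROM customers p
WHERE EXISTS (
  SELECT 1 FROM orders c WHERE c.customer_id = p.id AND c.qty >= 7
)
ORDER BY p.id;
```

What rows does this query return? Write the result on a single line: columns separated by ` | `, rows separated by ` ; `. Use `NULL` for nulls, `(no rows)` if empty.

1 | Farid ; 2 | Uma ; 3 | Priya

For each customers row, check whether any orders with matching customer_id has qty >= 7.
Keep rows where that is true.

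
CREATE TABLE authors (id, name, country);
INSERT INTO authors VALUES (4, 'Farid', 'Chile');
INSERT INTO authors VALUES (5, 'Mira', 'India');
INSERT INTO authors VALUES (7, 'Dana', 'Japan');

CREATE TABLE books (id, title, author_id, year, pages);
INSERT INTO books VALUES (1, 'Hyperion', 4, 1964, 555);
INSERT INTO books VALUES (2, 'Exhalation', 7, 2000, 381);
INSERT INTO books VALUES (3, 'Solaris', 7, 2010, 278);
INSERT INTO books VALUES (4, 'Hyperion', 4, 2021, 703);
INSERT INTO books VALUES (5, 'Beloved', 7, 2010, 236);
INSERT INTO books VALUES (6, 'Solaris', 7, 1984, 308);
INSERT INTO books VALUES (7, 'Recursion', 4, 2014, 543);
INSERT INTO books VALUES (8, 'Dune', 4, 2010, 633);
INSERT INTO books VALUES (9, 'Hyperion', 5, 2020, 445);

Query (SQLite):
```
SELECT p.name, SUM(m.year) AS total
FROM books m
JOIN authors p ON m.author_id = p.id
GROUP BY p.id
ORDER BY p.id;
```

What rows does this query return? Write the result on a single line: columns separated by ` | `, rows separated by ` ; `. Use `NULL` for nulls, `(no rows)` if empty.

Join each books row to its authors via author_id.
Group joined rows by authors.id; compute SUM(m.year) per group.
  4: ids {1, 4, 7, 8} → SUM(m.year)=8009
  5: ids {9} → SUM(m.year)=2020
  7: ids {2, 3, 5, 6} → SUM(m.year)=8004

Farid | 8009 ; Mira | 2020 ; Dana | 8004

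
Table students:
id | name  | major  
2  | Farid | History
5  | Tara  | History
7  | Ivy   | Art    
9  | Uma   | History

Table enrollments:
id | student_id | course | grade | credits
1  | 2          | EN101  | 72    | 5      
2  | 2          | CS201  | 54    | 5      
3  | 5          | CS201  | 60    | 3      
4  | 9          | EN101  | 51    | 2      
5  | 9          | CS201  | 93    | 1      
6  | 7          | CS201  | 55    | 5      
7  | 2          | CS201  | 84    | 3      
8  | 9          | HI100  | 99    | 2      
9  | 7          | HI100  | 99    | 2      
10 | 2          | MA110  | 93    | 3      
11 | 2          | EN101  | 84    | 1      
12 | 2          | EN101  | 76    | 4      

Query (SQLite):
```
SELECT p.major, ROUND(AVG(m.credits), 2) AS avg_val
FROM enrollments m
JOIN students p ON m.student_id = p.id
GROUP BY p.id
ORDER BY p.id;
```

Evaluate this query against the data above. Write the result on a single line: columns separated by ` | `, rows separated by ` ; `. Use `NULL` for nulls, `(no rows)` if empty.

History | 3.5 ; History | 3 ; Art | 3.5 ; History | 1.67

Join each enrollments row to its students via student_id.
Group joined rows by students.id; compute ROUND(AVG(m.credits), 2) per group.
  2: ids {1, 2, 7, 10, 11, 12} → ROUND(AVG(m.credits), 2)=3.5
  5: ids {3} → ROUND(AVG(m.credits), 2)=3
  7: ids {6, 9} → ROUND(AVG(m.credits), 2)=3.5
  9: ids {4, 5, 8} → ROUND(AVG(m.credits), 2)=1.67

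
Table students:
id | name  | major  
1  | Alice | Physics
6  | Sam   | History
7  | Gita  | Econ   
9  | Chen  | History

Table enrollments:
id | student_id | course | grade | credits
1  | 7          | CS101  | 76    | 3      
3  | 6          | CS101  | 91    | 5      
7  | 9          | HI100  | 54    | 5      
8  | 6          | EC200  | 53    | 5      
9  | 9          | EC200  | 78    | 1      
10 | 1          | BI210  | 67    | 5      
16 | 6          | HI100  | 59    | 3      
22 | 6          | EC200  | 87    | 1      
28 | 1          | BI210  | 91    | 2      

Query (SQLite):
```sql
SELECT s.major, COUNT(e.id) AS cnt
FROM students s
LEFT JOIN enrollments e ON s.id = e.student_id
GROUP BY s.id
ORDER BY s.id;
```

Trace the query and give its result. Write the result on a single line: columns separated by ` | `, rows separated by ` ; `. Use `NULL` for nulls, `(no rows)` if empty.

Physics | 2 ; History | 4 ; Econ | 1 ; History | 2

LEFT JOIN keeps every students row; unmatched ones get NULL for enrollments columns.
Group by students.id and compute COUNT(e.id). COUNT(col) of an all-NULL group is 0.
  1: ids {10, 28} → COUNT(e.id)=2
  6: ids {3, 8, 16, 22} → COUNT(e.id)=4
  7: ids {1} → COUNT(e.id)=1
  9: ids {7, 9} → COUNT(e.id)=2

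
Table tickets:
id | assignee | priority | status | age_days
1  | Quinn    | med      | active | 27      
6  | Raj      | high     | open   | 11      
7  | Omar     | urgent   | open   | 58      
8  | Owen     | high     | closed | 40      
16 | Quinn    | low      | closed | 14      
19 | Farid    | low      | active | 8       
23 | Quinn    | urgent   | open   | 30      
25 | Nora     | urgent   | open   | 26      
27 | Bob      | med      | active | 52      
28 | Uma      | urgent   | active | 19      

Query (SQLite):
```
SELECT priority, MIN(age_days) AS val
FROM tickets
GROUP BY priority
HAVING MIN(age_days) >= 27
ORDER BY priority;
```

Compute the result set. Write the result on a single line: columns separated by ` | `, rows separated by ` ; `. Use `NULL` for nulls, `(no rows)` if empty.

med | 27

Partition tickets by priority; compute MIN(age_days) within each group.
HAVING: keep groups where MIN(age_days) >= 27.
  high: ids {6, 8} → MIN(age_days)=11
  low: ids {16, 19} → MIN(age_days)=8
  med: ids {1, 27} → MIN(age_days)=27
  urgent: ids {7, 23, 25, 28} → MIN(age_days)=19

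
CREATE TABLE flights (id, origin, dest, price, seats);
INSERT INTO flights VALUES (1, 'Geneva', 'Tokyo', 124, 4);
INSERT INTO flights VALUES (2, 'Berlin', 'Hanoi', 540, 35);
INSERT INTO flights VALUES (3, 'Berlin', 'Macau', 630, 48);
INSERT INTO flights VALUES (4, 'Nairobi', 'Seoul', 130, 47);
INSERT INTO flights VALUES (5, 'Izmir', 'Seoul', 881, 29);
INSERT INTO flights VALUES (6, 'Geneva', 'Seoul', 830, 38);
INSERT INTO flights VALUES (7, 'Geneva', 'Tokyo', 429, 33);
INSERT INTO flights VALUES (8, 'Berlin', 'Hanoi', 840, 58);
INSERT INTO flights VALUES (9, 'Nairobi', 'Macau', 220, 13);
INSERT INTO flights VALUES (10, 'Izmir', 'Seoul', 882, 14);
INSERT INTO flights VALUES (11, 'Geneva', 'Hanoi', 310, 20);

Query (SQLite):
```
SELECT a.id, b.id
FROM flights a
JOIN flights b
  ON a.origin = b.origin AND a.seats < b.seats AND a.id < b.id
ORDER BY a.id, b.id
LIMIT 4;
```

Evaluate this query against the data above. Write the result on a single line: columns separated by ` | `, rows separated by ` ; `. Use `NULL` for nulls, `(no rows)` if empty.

Pairs (a,b) with same origin, a.seats < b.seats, a.id < b.id.
origin groups: Berlin:{2,3,8} Geneva:{1,6,7,11} Izmir:{5,10} Nairobi:{4,9}
Ordered by (a.id, b.id); first 4.

1 | 6 ; 1 | 7 ; 1 | 11 ; 2 | 3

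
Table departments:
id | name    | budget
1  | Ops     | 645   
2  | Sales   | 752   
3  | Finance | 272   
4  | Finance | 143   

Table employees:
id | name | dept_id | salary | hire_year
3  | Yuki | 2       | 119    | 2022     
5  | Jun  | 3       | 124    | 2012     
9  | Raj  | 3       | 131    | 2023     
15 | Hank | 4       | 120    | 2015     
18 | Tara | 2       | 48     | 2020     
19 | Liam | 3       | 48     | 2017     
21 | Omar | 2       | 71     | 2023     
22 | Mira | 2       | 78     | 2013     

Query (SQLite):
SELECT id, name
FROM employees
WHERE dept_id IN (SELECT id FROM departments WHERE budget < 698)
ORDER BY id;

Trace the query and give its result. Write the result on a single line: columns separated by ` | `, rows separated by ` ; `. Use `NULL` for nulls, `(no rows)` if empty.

5 | Jun ; 9 | Raj ; 15 | Hank ; 19 | Liam

Inner query: departments.id where budget < 698.
Outer: keep employees rows whose dept_id is in that set.
Inner query → {1, 3, 4}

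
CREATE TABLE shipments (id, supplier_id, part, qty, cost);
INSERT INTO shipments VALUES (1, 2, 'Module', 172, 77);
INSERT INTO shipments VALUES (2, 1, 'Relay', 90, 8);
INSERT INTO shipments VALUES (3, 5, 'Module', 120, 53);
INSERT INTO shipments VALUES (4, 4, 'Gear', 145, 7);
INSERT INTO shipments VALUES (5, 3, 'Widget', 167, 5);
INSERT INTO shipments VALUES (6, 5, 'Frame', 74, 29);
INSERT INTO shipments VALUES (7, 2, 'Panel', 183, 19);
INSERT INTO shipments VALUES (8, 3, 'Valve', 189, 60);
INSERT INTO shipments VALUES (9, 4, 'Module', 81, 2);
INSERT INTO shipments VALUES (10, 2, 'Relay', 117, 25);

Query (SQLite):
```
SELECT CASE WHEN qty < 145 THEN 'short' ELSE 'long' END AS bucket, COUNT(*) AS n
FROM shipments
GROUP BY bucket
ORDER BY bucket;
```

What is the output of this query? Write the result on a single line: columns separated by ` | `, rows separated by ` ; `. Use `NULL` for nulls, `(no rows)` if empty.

Bucket rows by qty < 145 → 'short' else 'long'; count each bucket.

long | 5 ; short | 5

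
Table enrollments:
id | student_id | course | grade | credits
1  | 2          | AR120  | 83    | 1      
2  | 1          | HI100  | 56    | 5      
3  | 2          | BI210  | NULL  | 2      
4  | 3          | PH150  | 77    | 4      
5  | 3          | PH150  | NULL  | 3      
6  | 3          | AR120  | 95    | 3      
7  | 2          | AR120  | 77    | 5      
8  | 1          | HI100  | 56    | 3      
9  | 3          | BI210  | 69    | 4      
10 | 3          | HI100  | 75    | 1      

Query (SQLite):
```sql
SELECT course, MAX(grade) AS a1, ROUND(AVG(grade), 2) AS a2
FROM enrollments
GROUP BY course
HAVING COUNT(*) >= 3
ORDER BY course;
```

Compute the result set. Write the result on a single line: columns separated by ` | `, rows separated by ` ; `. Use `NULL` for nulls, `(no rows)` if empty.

AR120 | 95 | 85 ; HI100 | 75 | 62.33

Group enrollments by course.
Per group compute: MAX(grade), ROUND(AVG(grade), 2).
HAVING: drop groups with fewer than 3 rows.
  AR120: ids {1, 6, 7} → MAX(grade)=95, ROUND(AVG(grade), 2)=85
  BI210: ids {3, 9} → MAX(grade)=69, ROUND(AVG(grade), 2)=69
  HI100: ids {2, 8, 10} → MAX(grade)=75, ROUND(AVG(grade), 2)=62.33
  PH150: ids {4, 5} → MAX(grade)=77, ROUND(AVG(grade), 2)=77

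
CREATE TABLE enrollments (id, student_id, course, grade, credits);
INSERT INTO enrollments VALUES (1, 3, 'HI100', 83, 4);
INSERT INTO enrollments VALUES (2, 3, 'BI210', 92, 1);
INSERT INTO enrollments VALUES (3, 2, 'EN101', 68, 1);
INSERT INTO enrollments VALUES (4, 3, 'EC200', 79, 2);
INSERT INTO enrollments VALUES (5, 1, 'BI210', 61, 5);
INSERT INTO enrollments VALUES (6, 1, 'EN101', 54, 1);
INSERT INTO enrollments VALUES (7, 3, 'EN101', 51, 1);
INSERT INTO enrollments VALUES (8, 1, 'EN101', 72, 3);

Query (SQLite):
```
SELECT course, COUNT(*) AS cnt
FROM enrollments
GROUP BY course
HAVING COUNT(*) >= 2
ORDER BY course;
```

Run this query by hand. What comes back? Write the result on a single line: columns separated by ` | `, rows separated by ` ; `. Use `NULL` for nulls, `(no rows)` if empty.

Partition enrollments by course; compute COUNT(*) within each group.
HAVING: keep groups with count ≥ 2.
  BI210: ids {2, 5} → COUNT(*)=2
  EC200: ids {4} → COUNT(*)=1
  EN101: ids {3, 6, 7, 8} → COUNT(*)=4
  HI100: ids {1} → COUNT(*)=1

BI210 | 2 ; EN101 | 4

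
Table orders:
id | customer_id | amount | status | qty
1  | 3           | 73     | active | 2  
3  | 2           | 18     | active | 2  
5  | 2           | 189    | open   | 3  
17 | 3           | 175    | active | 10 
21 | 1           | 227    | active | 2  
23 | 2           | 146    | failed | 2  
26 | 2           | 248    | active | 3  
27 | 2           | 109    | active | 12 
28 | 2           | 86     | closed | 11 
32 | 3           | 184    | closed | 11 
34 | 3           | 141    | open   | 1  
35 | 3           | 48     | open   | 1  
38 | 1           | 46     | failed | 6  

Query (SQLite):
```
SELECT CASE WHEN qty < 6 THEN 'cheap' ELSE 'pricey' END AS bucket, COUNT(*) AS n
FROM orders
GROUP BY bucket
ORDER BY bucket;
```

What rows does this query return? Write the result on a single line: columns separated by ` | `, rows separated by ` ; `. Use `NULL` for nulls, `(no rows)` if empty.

Bucket rows by qty < 6 → 'cheap' else 'pricey'; count each bucket.

cheap | 8 ; pricey | 5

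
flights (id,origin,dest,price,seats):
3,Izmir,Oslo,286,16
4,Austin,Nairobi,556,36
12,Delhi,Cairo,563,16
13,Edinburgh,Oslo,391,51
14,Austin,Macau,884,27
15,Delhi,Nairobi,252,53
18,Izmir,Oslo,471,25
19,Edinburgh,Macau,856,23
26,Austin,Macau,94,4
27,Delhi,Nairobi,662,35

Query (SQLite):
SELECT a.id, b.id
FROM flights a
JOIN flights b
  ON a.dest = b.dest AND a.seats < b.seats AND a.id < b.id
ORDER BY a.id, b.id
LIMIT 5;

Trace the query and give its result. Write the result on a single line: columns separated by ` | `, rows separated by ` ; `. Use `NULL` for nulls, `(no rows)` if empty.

3 | 13 ; 3 | 18 ; 4 | 15

Pairs (a,b) with same dest, a.seats < b.seats, a.id < b.id.
dest groups: Cairo:{12} Macau:{14,19,26} Nairobi:{4,15,27} Oslo:{3,13,18}
Ordered by (a.id, b.id); first 5.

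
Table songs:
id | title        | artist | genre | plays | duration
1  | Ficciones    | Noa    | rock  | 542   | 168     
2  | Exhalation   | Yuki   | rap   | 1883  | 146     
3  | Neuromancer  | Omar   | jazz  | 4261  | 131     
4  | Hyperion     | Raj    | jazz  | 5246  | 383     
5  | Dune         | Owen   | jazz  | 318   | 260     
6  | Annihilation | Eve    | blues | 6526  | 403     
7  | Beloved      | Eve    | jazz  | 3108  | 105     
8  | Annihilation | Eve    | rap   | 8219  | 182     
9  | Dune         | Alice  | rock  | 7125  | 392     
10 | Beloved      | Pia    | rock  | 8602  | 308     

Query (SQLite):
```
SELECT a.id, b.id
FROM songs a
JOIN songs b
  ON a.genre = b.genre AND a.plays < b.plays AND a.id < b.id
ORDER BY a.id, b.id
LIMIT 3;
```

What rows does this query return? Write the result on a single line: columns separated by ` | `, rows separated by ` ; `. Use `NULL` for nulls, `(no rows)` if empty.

1 | 9 ; 1 | 10 ; 2 | 8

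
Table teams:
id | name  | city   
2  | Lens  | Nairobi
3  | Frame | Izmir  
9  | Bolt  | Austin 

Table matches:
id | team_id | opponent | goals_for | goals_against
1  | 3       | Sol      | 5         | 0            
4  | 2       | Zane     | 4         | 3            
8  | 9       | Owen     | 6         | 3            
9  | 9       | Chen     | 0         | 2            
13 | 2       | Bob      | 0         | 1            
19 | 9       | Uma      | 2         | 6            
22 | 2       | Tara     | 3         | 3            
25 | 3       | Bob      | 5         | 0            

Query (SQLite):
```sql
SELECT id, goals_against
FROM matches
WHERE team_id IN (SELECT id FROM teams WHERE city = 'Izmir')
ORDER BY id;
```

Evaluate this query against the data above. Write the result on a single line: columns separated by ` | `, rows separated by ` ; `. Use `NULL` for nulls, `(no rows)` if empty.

Inner query: teams.id where city = 'Izmir'.
Outer: keep matches rows whose team_id is in that set.
Inner query → {3}

1 | 0 ; 25 | 0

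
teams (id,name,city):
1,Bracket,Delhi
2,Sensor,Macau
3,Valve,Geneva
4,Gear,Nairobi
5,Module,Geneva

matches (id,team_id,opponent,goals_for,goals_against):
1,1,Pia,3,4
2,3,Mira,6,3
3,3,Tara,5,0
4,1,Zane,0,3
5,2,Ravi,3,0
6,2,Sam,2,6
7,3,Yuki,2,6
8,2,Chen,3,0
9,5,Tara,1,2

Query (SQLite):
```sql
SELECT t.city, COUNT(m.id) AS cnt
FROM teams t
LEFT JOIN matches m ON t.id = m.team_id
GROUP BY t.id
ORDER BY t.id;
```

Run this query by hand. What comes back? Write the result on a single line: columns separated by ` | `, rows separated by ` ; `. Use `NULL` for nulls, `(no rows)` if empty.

Delhi | 2 ; Macau | 3 ; Geneva | 3 ; Nairobi | 0 ; Geneva | 1

LEFT JOIN keeps every teams row; unmatched ones get NULL for matches columns.
Group by teams.id and compute COUNT(m.id). COUNT(col) of an all-NULL group is 0.
  1: ids {1, 4} → COUNT(m.id)=2
  2: ids {5, 6, 8} → COUNT(m.id)=3
  3: ids {2, 3, 7} → COUNT(m.id)=3
  4: ids {—} → COUNT(m.id)=0
  5: ids {9} → COUNT(m.id)=1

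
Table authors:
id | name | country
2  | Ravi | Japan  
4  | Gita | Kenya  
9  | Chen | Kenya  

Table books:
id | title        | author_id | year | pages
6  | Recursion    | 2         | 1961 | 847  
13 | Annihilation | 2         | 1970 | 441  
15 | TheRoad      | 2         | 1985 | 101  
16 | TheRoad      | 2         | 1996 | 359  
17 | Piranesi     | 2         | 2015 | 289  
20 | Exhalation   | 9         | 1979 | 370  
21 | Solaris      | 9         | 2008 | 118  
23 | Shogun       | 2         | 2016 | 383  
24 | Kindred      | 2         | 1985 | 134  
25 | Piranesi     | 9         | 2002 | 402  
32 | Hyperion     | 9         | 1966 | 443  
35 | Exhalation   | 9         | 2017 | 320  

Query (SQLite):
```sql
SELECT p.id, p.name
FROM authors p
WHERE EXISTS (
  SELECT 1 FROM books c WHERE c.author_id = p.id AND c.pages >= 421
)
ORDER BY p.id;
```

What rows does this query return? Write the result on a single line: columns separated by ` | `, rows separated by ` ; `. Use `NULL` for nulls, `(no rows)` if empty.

2 | Ravi ; 9 | Chen

For each authors row, check whether any books with matching author_id has pages >= 421.
Keep rows where that is true.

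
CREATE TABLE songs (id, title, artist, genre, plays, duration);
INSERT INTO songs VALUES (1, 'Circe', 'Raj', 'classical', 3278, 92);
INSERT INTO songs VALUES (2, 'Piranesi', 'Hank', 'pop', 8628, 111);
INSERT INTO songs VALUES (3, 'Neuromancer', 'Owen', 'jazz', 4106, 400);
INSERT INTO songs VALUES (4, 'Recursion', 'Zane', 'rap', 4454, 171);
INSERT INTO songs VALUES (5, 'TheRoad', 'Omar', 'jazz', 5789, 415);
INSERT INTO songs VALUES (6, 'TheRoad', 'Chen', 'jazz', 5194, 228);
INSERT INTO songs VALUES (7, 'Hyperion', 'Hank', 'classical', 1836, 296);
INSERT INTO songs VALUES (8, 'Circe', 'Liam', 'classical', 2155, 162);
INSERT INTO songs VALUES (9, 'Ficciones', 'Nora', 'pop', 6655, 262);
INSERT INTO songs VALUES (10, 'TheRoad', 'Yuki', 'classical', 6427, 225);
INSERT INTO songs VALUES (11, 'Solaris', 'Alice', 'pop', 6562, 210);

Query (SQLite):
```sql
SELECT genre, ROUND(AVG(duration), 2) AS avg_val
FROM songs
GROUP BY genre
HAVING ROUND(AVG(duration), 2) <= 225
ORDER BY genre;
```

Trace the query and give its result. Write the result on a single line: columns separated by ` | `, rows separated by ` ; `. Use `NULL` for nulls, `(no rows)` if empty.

Partition songs by genre; compute ROUND(AVG(duration), 2) within each group.
HAVING: keep groups where ROUND(AVG(duration), 2) <= 225.
  classical: ids {1, 7, 8, 10} → ROUND(AVG(duration), 2)=193.75
  jazz: ids {3, 5, 6} → ROUND(AVG(duration), 2)=347.67
  pop: ids {2, 9, 11} → ROUND(AVG(duration), 2)=194.33
  rap: ids {4} → ROUND(AVG(duration), 2)=171

classical | 193.75 ; pop | 194.33 ; rap | 171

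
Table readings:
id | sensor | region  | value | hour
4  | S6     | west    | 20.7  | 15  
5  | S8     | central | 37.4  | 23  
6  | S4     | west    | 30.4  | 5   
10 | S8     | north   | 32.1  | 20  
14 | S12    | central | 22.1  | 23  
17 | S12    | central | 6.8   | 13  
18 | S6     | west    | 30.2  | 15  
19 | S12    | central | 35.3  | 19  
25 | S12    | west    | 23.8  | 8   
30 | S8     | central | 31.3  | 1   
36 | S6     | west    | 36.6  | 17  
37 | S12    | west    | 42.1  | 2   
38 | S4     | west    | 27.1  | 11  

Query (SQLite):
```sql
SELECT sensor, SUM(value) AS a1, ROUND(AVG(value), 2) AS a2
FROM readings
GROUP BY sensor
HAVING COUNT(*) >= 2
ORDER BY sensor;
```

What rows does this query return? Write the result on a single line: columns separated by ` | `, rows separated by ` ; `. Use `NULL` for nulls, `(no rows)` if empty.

S12 | 130.1 | 26.02 ; S4 | 57.5 | 28.75 ; S6 | 87.5 | 29.17 ; S8 | 100.8 | 33.6

Group readings by sensor.
Per group compute: SUM(value), ROUND(AVG(value), 2).
HAVING: drop groups with fewer than 2 rows.
  S12: ids {14, 17, 19, 25, 37} → SUM(value)=130.1, ROUND(AVG(value), 2)=26.02
  S4: ids {6, 38} → SUM(value)=57.5, ROUND(AVG(value), 2)=28.75
  S6: ids {4, 18, 36} → SUM(value)=87.5, ROUND(AVG(value), 2)=29.17
  S8: ids {5, 10, 30} → SUM(value)=100.8, ROUND(AVG(value), 2)=33.6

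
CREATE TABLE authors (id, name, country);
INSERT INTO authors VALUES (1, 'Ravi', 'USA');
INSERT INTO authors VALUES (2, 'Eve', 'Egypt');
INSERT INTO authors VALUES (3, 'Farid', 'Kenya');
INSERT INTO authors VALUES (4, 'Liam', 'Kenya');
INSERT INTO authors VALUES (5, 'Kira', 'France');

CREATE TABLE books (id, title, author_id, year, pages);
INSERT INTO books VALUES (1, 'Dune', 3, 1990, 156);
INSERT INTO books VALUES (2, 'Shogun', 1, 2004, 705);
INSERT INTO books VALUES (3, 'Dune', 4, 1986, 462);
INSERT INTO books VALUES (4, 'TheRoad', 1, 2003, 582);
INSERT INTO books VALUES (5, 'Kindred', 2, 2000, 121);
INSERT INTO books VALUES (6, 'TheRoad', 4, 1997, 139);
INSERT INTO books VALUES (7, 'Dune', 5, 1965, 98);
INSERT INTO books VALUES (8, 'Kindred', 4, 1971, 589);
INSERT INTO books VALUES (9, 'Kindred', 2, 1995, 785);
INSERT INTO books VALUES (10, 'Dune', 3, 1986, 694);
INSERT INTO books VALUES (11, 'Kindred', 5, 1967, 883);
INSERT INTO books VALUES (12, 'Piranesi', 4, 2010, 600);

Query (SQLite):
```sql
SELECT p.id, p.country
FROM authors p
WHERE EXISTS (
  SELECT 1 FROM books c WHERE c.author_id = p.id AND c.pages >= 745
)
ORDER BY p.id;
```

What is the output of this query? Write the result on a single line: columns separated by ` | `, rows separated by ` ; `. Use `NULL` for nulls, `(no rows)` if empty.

2 | Egypt ; 5 | France

For each authors row, check whether any books with matching author_id has pages >= 745.
Keep rows where that is true.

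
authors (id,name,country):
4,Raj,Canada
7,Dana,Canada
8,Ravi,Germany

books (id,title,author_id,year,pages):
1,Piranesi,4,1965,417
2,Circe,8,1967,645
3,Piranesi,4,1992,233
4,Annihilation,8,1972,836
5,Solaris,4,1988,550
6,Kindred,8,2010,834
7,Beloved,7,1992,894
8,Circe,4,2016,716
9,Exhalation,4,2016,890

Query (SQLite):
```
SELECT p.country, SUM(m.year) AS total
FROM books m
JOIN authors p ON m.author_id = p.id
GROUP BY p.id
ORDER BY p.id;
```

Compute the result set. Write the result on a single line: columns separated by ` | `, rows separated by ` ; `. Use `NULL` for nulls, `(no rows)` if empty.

Canada | 9977 ; Canada | 1992 ; Germany | 5949

Join each books row to its authors via author_id.
Group joined rows by authors.id; compute SUM(m.year) per group.
  4: ids {1, 3, 5, 8, 9} → SUM(m.year)=9977
  7: ids {7} → SUM(m.year)=1992
  8: ids {2, 4, 6} → SUM(m.year)=5949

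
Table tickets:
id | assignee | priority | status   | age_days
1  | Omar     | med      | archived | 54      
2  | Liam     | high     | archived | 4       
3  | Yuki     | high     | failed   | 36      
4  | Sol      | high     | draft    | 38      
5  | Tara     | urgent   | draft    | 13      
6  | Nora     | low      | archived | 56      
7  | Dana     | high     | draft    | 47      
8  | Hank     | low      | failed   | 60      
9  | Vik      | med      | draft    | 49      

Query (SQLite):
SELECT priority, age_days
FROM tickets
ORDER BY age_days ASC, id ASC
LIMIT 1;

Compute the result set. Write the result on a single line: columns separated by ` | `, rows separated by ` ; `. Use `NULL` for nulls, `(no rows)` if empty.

Sort by age_days asc, tiebreak id asc: (4, id=2), (13, id=5), (36, id=3), (38, id=4) …. Take first 1.

high | 4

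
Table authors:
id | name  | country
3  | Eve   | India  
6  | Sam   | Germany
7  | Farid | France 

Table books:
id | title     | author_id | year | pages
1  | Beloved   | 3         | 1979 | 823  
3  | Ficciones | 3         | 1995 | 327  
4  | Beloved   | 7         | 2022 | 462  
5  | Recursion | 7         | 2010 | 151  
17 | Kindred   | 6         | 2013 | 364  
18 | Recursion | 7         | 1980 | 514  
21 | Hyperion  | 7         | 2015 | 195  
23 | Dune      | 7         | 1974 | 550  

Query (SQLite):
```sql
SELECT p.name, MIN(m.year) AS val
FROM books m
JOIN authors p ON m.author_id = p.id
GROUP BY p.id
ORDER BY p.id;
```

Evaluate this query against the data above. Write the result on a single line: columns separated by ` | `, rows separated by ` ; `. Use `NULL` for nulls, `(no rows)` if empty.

Eve | 1979 ; Sam | 2013 ; Farid | 1974

Join each books row to its authors via author_id.
Group joined rows by authors.id; compute MIN(m.year) per group.
  3: ids {1, 3} → MIN(m.year)=1979
  6: ids {17} → MIN(m.year)=2013
  7: ids {4, 5, 18, 21, 23} → MIN(m.year)=1974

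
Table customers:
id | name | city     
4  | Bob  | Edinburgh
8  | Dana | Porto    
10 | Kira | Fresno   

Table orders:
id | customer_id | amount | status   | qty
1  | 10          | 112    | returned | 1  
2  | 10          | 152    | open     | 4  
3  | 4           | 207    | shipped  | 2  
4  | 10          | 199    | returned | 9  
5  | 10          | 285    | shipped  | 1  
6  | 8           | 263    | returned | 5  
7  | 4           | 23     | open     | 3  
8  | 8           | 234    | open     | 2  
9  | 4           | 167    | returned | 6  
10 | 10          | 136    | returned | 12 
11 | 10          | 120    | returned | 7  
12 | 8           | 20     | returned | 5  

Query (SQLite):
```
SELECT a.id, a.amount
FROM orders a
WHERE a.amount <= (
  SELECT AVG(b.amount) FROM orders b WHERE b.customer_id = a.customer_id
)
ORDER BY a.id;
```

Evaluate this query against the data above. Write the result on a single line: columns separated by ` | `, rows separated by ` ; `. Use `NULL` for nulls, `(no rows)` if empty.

1 | 112 ; 2 | 152 ; 7 | 23 ; 10 | 136 ; 11 | 120 ; 12 | 20

For each orders row a, compute AVG(amount) over rows sharing a.customer_id.
Keep row a if a.amount <= that per-group AVG.
  customer_id=4: AVG(amount) = 132.333333
  customer_id=8: AVG(amount) = 172.333333
  customer_id=10: AVG(amount) = 167.333333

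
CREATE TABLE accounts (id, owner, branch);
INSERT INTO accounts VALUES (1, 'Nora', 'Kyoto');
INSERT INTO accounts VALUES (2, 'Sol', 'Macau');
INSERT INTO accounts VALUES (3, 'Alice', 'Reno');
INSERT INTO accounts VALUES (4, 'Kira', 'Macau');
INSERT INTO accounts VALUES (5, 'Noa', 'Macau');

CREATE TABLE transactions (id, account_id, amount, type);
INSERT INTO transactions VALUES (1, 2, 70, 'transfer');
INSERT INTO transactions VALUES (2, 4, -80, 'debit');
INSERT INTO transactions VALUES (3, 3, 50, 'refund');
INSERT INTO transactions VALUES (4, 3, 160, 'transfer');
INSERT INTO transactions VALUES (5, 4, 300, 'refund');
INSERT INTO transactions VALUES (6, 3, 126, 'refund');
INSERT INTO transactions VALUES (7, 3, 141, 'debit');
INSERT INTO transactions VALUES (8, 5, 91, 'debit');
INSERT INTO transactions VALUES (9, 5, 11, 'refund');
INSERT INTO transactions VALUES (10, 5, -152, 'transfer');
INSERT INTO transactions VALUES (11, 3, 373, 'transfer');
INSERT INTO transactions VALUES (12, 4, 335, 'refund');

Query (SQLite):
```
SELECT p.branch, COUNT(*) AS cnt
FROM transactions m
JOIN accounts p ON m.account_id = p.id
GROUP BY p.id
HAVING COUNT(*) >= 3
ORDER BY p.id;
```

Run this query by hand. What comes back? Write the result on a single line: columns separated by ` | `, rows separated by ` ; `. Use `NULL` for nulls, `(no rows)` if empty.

Join each transactions row to its accounts via account_id.
Group joined rows by accounts.id; compute COUNT(*) per group.
HAVING: keep groups with count ≥ 3.
  2: ids {1} → COUNT(*)=1
  3: ids {3, 4, 6, 7, 11} → COUNT(*)=5
  4: ids {2, 5, 12} → COUNT(*)=3
  5: ids {8, 9, 10} → COUNT(*)=3

Reno | 5 ; Macau | 3 ; Macau | 3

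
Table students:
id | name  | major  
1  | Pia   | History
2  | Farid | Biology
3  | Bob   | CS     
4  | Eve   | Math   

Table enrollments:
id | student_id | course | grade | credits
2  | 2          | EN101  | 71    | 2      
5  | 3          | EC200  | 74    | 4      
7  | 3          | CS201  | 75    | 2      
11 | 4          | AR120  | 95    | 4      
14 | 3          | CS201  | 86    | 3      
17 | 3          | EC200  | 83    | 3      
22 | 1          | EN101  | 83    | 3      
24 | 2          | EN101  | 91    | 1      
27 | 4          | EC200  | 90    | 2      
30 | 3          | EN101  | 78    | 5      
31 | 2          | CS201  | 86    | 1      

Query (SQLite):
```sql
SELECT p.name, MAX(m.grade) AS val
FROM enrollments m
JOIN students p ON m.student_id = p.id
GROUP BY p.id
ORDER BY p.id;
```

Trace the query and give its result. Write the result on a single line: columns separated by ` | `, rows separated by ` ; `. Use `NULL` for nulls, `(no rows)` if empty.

Pia | 83 ; Farid | 91 ; Bob | 86 ; Eve | 95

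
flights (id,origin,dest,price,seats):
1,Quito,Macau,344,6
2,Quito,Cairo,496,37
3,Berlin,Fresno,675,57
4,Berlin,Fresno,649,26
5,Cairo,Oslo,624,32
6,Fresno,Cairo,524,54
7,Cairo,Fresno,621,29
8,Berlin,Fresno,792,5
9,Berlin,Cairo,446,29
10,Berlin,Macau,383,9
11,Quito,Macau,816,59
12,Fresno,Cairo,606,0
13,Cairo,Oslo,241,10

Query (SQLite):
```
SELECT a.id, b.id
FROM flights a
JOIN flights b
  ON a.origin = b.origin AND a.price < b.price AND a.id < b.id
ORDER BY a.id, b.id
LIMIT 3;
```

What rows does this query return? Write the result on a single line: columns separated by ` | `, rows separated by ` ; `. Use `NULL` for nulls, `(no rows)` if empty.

1 | 2 ; 1 | 11 ; 2 | 11

Pairs (a,b) with same origin, a.price < b.price, a.id < b.id.
origin groups: Berlin:{3,4,8,9,10} Cairo:{5,7,13} Fresno:{6,12} Quito:{1,2,11}
Ordered by (a.id, b.id); first 3.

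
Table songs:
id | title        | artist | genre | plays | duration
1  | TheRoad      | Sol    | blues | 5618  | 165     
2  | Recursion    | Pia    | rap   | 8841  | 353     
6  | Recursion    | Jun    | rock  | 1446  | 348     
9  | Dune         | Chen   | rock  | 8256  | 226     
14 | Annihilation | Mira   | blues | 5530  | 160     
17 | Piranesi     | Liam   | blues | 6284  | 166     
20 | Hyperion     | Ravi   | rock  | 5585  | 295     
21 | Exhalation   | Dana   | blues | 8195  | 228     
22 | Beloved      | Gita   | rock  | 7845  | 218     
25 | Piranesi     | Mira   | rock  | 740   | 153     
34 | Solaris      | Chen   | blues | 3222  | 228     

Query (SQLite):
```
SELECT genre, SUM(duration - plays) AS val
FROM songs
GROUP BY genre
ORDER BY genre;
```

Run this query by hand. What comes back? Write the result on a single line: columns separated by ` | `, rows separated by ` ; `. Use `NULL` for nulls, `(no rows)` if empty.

blues | -27902 ; rap | -8488 ; rock | -22632

For each row compute duration - plays.
Group by genre; take SUM of the expression per group.
  blues: ids {1, 14, 17, 21, 34} → SUM(duration - plays)=-27902
  rap: ids {2} → SUM(duration - plays)=-8488
  rock: ids {6, 9, 20, 22, 25} → SUM(duration - plays)=-22632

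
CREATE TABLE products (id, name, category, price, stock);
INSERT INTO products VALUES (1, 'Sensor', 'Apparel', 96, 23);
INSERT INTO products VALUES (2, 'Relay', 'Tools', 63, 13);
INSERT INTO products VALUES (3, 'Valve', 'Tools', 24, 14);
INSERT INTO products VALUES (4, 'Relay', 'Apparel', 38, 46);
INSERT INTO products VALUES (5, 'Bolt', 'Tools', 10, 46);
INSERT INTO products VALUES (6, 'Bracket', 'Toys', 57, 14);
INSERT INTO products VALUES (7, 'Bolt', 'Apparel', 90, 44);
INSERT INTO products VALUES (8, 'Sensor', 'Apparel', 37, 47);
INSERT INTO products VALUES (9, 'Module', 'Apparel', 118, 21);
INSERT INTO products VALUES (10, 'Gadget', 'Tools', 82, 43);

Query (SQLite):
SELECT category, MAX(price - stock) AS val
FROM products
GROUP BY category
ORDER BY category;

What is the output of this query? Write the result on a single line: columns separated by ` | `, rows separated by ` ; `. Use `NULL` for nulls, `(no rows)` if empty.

For each row compute price - stock.
Group by category; take MAX of the expression per group.
  Apparel: ids {1, 4, 7, 8, 9} → MAX(price - stock)=97
  Tools: ids {2, 3, 5, 10} → MAX(price - stock)=50
  Toys: ids {6} → MAX(price - stock)=43

Apparel | 97 ; Tools | 50 ; Toys | 43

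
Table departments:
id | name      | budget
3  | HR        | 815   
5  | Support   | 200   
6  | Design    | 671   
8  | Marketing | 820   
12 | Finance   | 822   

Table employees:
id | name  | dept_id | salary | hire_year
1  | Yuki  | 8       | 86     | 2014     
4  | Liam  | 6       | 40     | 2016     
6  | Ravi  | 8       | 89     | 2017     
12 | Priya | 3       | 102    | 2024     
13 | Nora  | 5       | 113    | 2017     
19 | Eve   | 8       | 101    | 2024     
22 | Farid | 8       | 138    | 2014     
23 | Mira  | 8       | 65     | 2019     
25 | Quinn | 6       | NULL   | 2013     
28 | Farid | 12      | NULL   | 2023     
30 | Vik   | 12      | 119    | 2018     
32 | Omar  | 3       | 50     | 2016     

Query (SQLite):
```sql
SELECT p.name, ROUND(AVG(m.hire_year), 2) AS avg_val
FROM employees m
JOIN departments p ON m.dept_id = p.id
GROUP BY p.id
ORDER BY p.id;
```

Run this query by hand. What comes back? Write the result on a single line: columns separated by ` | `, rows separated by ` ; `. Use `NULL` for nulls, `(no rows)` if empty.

HR | 2020 ; Support | 2017 ; Design | 2014.5 ; Marketing | 2017.6 ; Finance | 2020.5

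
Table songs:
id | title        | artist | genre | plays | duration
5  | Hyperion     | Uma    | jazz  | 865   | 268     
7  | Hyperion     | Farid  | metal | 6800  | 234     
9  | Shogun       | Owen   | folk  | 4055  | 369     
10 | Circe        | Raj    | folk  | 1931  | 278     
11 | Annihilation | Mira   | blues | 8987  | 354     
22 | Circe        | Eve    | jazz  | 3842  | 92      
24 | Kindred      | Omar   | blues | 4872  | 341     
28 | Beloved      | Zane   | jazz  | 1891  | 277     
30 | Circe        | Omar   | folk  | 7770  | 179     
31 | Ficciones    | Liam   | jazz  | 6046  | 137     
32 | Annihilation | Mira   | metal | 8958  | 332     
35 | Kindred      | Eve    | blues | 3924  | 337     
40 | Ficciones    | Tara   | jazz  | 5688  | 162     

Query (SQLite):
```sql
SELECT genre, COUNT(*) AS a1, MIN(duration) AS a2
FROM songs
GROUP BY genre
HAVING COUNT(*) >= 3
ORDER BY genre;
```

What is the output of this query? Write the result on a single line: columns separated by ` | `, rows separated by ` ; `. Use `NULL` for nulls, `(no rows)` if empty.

blues | 3 | 337 ; folk | 3 | 179 ; jazz | 5 | 92

Group songs by genre.
Per group compute: COUNT(*), MIN(duration).
HAVING: drop groups with fewer than 3 rows.
  blues: ids {11, 24, 35} → COUNT(*)=3, MIN(duration)=337
  folk: ids {9, 10, 30} → COUNT(*)=3, MIN(duration)=179
  jazz: ids {5, 22, 28, 31, 40} → COUNT(*)=5, MIN(duration)=92
  metal: ids {7, 32} → COUNT(*)=2, MIN(duration)=234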